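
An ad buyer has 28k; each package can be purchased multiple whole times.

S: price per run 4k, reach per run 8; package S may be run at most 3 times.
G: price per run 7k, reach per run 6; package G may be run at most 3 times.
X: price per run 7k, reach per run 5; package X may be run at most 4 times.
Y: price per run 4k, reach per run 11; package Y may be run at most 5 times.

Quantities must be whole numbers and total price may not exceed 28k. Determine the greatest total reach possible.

71

Y has the best ratio (11/4); taking only Y gives at most 5×11 = 55 (stopped by the supply cap of 5).
Mixing does better — 2×S and 5×Y: price 28 ≤ 28, reach 2·8 + 5·11 = 71.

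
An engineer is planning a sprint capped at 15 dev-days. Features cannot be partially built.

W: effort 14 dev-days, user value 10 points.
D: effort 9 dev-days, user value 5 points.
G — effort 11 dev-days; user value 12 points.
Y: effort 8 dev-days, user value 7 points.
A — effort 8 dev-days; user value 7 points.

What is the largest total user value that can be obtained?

Take G: effort 11 ≤ 15, user value 12.
No other feasible combination does better.

12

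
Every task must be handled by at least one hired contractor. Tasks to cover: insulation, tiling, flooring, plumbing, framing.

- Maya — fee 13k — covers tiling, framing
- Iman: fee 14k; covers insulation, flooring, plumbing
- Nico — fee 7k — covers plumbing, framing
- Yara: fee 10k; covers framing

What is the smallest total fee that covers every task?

27

The greedy cost-per-new-task heuristic would pick Nico, Iman, and Maya for 34, but a cheaper cover exists.
Choose Maya and Iman: together they cover insulation, tiling, flooring, plumbing, framing — every task.
Total fee: 13 + 14 = 27.
No cover costs less than 27.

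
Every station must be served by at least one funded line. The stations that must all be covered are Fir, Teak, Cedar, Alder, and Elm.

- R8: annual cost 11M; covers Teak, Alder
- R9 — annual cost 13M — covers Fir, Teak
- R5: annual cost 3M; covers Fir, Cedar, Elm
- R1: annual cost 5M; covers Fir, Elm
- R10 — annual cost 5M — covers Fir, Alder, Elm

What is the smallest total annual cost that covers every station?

The greedy cost-per-new-station heuristic would pick R5, R10, and R8 for 19, but a cheaper cover exists.
Choose R8 and R5: together they cover Fir, Teak, Cedar, Alder, Elm — every station.
Total annual cost: 11 + 3 = 14.
No cover costs less than 14.

14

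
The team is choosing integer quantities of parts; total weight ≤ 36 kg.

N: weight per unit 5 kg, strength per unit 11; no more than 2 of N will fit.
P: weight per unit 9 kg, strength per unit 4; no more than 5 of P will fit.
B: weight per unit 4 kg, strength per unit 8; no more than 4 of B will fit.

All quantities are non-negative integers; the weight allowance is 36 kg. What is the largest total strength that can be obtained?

58

2×N, 1×P, and 4×B: weight 35 ≤ 36, strength 2·11 + 1·4 + 4·8 = 58.
2×N and 4×B: weight 26 ≤ 36, strength 2·11 + 4·8 = 54.
Best is 58.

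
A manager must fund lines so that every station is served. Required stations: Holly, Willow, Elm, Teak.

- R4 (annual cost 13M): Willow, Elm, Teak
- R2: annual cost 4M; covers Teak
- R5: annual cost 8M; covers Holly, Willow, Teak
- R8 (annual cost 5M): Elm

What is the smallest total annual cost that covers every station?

This is a weighted set-cover instance.
Choose R5 and R8: together they cover Holly, Willow, Elm, Teak — every station.
Total annual cost: 8 + 5 = 13.
No cover costs less than 13.

13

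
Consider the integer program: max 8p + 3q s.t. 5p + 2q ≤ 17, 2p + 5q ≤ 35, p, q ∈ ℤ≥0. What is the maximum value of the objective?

27

The continuous relaxation peaks at (3.4, 0) with value 27.20; rounding to a feasible lattice point costs some objective.
(p,q)=(3,1): 5·3+2·1=17≤17, 2·3+5·1=11≤35, objective 27.
(p,q)=(3,0): 5·3+2·0=15≤17, 2·3+5·0=6≤35, objective 24.
(p,q)=(2,2): 5·2+2·2=14≤17, 2·2+5·2=14≤35, objective 22.
Maximum is 27 at (p,q)=(3,1).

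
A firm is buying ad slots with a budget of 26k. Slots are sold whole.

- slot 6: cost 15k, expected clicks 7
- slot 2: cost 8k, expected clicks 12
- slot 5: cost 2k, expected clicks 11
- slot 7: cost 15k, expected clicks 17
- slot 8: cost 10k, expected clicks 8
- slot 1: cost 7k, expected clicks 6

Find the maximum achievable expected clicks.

Allowing fractional choices, the relaxed optimum would be about 40.9, but ad slots are indivisible.
slot 5 + slot 7 + slot 1: cost 2 + 15 + 7 = 24 ≤ 26, expected clicks 11 + 17 + 6 = 34.
slot 2 + slot 5 + slot 7: cost 8 + 2 + 15 = 25 ≤ 26, expected clicks 12 + 11 + 17 = 40.
Best is slot 2, slot 5, and slot 7 with total expected clicks 40.

40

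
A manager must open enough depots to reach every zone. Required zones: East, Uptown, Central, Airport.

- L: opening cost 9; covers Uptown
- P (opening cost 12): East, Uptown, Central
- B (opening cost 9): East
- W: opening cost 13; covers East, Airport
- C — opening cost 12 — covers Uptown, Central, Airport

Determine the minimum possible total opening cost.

21

This is a weighted set-cover instance.
The greedy cost-per-new-zone heuristic would pick P and C for 24, but a cheaper cover exists.
Choose B and C: together they cover East, Uptown, Central, Airport — every zone.
Total opening cost: 9 + 12 = 21.
No cover costs less than 21.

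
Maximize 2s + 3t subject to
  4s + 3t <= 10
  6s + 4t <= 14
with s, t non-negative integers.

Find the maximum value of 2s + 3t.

(s,t)=(0,3): 4·0+3·3=9≤10, 6·0+4·3=12≤14, objective 9.
(s,t)=(1,2): 4·1+3·2=10≤10, 6·1+4·2=14≤14, objective 8.
(s,t)=(0,2): 4·0+3·2=6≤10, 6·0+4·2=8≤14, objective 6.
Maximum is 9 at (s,t)=(0,3).

9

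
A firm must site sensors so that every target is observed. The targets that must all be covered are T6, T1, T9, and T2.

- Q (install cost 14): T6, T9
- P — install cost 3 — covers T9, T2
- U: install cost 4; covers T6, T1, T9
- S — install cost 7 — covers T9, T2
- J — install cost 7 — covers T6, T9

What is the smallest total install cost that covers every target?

Choose P and U: together they cover T6, T1, T9, T2 — every target.
Total install cost: 3 + 4 = 7.
No cover costs less than 7.

7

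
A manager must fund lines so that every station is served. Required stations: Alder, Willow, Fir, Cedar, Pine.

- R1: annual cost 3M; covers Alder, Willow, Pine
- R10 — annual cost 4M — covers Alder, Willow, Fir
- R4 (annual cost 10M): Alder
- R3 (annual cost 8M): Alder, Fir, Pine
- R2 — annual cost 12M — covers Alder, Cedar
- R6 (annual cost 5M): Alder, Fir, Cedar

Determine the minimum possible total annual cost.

Choose R1 and R6: together they cover Alder, Willow, Fir, Cedar, Pine — every station.
Total annual cost: 3 + 5 = 8.
No cover costs less than 8.

8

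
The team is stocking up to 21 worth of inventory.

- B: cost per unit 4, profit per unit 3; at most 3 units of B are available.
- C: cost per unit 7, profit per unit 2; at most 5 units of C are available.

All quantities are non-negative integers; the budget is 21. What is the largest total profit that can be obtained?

This is a bounded integer knapsack.
3×B and 1×C: cost 19 ≤ 21, profit 3·3 + 1·2 = 11.
3×B: cost 12 ≤ 21, profit 3·3 = 9.
Best is 11.

11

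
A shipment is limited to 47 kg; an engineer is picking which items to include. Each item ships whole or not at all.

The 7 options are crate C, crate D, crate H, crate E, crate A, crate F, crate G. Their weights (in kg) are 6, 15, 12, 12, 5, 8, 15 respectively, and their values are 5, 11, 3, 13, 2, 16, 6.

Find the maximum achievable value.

Take crate C, crate D, crate E, crate A, and crate F: weight 6 + 15 + 12 + 5 + 8 = 46 ≤ 47, value 5 + 11 + 13 + 2 + 16 = 47.
No other feasible combination does better.

47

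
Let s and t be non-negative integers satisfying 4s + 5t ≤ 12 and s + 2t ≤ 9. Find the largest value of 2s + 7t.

The continuous relaxation peaks at (0, 2.4) with value 16.80; rounding to a feasible lattice point costs some objective.
(s,t)=(0,2): 4·0+5·2=10≤12, 1·0+2·2=4≤9, objective 14.
(s,t)=(1,1): 4·1+5·1=9≤12, 1·1+2·1=3≤9, objective 9.
(s,t)=(0,1): 4·0+5·1=5≤12, 1·0+2·1=2≤9, objective 7.
Maximum is 14 at (s,t)=(0,2).

14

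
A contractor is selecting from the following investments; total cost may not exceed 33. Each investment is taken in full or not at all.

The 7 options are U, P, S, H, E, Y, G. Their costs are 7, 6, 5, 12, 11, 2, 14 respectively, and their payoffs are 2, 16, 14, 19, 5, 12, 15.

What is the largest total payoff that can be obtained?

63

U + P + S + H + Y: cost 7 + 6 + 5 + 12 + 2 = 32 ≤ 33, payoff 2 + 16 + 14 + 19 + 12 = 63.
P + S + H + Y: cost 6 + 5 + 12 + 2 = 25 ≤ 33, payoff 16 + 14 + 19 + 12 = 61.
S + H + Y + G: cost 5 + 12 + 2 + 14 = 33 ≤ 33, payoff 14 + 19 + 12 + 15 = 60.
Best is U, P, S, H, and Y with total payoff 63.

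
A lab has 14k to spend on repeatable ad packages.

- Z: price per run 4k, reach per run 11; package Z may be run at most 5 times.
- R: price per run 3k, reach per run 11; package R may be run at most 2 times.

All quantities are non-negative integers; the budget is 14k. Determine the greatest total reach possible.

44

2×Z and 2×R: price 14 ≤ 14, reach 2·11 + 2·11 = 44.
1×Z and 2×R: price 10 ≤ 14, reach 1·11 + 2·11 = 33.
Best is 44.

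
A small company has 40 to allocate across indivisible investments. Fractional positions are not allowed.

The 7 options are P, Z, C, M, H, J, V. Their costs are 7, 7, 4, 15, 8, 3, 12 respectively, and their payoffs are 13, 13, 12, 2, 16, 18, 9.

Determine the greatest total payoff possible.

72

Treat it as a binary knapsack problem.
Take P, Z, C, H, and J: cost 7 + 7 + 4 + 8 + 3 = 29 ≤ 40, payoff 13 + 13 + 12 + 16 + 18 = 72.
No other feasible combination does better.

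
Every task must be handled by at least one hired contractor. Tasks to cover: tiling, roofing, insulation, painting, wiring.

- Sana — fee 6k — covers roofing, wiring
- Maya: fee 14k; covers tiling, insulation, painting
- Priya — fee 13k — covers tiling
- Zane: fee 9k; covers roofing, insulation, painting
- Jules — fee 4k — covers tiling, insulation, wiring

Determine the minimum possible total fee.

13

Choose Zane and Jules: together they cover tiling, roofing, insulation, painting, wiring — every task.
Total fee: 9 + 4 = 13.
No cover costs less than 13.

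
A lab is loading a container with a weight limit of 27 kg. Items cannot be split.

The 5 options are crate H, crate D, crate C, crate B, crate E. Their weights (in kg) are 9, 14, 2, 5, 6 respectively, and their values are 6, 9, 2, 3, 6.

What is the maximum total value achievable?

Allowing fractional choices, the relaxed optimum would be about 20.4, but items are indivisible.
crate D + crate B + crate E: weight 14 + 5 + 6 = 25 ≤ 27, value 9 + 3 + 6 = 18.
crate D + crate C + crate E: weight 14 + 2 + 6 = 22 ≤ 27, value 9 + 2 + 6 = 17.
crate D + crate C + crate B + crate E: weight 14 + 2 + 5 + 6 = 27 ≤ 27, value 9 + 2 + 3 + 6 = 20.
Best is crate D, crate C, crate B, and crate E with total value 20.

20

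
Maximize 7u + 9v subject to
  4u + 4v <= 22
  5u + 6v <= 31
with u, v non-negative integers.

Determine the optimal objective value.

(u,v)=(0,5): 4·0+4·5=20≤22, 5·0+6·5=30≤31, objective 45.
(u,v)=(1,4): 4·1+4·4=20≤22, 5·1+6·4=29≤31, objective 43.
(u,v)=(0,4): 4·0+4·4=16≤22, 5·0+6·4=24≤31, objective 36.
The best lattice point is (0,5), giving 45.

45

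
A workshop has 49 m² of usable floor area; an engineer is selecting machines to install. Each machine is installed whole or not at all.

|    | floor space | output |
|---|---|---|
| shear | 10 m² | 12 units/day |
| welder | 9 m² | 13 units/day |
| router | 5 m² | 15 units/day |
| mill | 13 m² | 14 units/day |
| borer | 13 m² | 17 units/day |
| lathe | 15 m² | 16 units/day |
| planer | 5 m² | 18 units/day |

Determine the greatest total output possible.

79

Treat it as a binary knapsack problem.
welder + router + borer + lathe + planer: floor space 9 + 5 + 13 + 15 + 5 = 47 ≤ 49, output 13 + 15 + 17 + 16 + 18 = 79.
shear + router + borer + lathe + planer: floor space 10 + 5 + 13 + 15 + 5 = 48 ≤ 49, output 12 + 15 + 17 + 16 + 18 = 78.
Best is welder, router, borer, lathe, and planer with total output 79.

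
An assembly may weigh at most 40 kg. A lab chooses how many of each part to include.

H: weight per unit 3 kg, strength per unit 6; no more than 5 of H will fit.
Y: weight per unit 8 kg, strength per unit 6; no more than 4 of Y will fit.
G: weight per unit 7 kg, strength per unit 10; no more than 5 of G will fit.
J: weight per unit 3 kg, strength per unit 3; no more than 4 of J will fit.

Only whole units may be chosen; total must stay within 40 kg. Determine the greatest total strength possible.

64

5×H, 3×G, and 1×J: weight 39 ≤ 40, strength 5·6 + 3·10 + 1·3 = 63.
4×H and 4×G: weight 40 ≤ 40, strength 4·6 + 4·10 = 64.
Best is 64.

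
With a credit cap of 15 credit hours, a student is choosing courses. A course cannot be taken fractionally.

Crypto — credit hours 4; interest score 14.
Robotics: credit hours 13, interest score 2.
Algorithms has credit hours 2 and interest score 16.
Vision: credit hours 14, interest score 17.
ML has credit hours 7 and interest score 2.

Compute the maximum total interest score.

32

Treat it as a binary knapsack problem.
Allowing fractional choices, the relaxed optimum would be about 40.9, but courses are indivisible.
Crypto + Algorithms + ML: credit hours 4 + 2 + 7 = 13 ≤ 15, interest score 14 + 16 + 2 = 32.
Crypto + Algorithms: credit hours 4 + 2 = 6 ≤ 15, interest score 14 + 16 = 30.
Algorithms + ML: credit hours 2 + 7 = 9 ≤ 15, interest score 16 + 2 = 18.
Best is Crypto, Algorithms, and ML with total interest score 32.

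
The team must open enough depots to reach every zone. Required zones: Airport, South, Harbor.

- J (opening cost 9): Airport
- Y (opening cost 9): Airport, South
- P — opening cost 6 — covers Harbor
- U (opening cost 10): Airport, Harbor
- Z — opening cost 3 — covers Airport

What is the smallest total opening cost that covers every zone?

15

This is an integer covering problem.
The greedy cost-per-new-zone heuristic would pick Z, P, and Y for 18, but a cheaper cover exists.
Choose Y and P: together they cover Airport, South, Harbor — every zone.
Total opening cost: 9 + 6 = 15.
No cover costs less than 15.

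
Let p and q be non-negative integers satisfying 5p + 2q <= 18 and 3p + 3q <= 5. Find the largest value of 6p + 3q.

(p,q)=(1,0) is feasible, giving 6.
(p,q)=(0,1) is feasible, giving 3.
(p,q)=(0,0) is feasible, giving 0.
Maximum is 6 at (p,q)=(1,0).

6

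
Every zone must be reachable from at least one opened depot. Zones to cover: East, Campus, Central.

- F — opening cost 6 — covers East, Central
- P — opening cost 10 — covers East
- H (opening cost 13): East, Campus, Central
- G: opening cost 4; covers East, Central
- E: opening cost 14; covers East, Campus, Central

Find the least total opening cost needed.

The greedy cost-per-new-zone heuristic would pick G and H for 17, but a cheaper cover exists.
H alone covers East, Campus, Central — every zone.
Total opening cost: 13.
No cover costs less than 13.

13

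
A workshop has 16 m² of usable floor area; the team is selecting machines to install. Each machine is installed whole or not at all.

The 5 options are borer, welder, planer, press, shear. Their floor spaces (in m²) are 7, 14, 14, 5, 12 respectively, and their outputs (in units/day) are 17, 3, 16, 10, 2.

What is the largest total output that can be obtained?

27

Take borer and press: floor space 7 + 5 = 12 ≤ 16, output 17 + 10 = 27.
No other feasible combination does better.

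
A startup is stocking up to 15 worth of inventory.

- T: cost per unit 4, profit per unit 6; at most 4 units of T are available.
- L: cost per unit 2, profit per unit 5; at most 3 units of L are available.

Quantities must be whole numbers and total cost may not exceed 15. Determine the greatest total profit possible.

Take 2×T and 3×L: cost 14 ≤ 15, profit 2·6 + 3·5 = 27.
L has the best ratio (5/2) and is taken to its limit of 3; remaining capacity is filled optimally with the others.

27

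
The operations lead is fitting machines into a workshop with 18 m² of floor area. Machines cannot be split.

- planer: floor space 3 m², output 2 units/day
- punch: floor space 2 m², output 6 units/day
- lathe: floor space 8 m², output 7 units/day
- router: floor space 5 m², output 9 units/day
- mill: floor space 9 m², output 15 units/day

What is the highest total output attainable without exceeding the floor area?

Allowing fractional choices, the relaxed optimum would be about 31.8, but machines are indivisible.
planer + router + mill: floor space 3 + 5 + 9 = 17 ≤ 18, output 2 + 9 + 15 = 26.
punch + router + mill: floor space 2 + 5 + 9 = 16 ≤ 18, output 6 + 9 + 15 = 30.
router + mill: floor space 5 + 9 = 14 ≤ 18, output 9 + 15 = 24.
Best is punch, router, and mill with total output 30.

30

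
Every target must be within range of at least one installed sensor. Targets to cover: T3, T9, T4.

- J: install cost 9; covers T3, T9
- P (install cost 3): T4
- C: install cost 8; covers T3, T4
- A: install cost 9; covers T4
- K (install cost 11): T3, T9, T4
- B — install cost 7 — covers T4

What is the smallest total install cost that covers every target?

11

The greedy cost-per-new-target heuristic would pick P and J for 12, but a cheaper cover exists.
K alone covers T3, T9, T4 — every target.
Total install cost: 11.
No cover costs less than 11.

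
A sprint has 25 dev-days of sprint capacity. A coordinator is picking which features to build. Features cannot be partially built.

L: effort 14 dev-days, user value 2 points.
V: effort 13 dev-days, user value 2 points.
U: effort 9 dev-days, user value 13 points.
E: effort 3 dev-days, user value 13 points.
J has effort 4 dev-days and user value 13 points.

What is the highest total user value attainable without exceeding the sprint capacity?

39

Allowing fractional choices, the relaxed optimum would be about 40.4, but features are indivisible.
V + E + J: effort 13 + 3 + 4 = 20 ≤ 25, user value 2 + 13 + 13 = 28.
U + E + J: effort 9 + 3 + 4 = 16 ≤ 25, user value 13 + 13 + 13 = 39.
L + E + J: effort 14 + 3 + 4 = 21 ≤ 25, user value 2 + 13 + 13 = 28.
Best is U, E, and J with total user value 39.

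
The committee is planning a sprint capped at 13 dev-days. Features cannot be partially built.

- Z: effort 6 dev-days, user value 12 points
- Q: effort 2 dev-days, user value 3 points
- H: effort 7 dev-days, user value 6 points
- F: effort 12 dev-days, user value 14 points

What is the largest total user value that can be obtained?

18

Z + H: effort 6 + 7 = 13 ≤ 13, user value 12 + 6 = 18.
F: effort 12 ≤ 13, user value 14.
Z + Q: effort 6 + 2 = 8 ≤ 13, user value 12 + 3 = 15.
Best is Z and H with total user value 18.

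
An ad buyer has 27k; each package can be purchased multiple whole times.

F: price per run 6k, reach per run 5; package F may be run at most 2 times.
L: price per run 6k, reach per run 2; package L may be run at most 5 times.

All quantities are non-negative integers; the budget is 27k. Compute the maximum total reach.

14

Take 2×F and 2×L: price 24 ≤ 27, reach 2·5 + 2·2 = 14.
F has the best ratio (5/6) and is taken to its limit of 2; remaining capacity is filled optimally with the others.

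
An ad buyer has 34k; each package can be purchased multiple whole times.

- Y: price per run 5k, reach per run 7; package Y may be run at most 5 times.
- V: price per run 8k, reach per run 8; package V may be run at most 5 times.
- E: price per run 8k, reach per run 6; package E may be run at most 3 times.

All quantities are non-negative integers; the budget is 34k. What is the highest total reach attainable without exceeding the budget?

43

This is a bounded integer knapsack.
Y has the best ratio (7/5); taking only Y gives at most 5×7 = 35 (stopped by the supply cap of 5).
Mixing does better — 5×Y and 1×V: price 33 ≤ 34, reach 5·7 + 1·8 = 43.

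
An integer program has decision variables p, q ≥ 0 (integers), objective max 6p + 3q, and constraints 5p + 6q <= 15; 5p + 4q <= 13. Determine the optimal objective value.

12

(p,q)=(2,0): 5·2+6·0=10≤15, 5·2+4·0=10≤13, objective 12.
(p,q)=(1,1): 5·1+6·1=11≤15, 5·1+4·1=9≤13, objective 9.
(p,q)=(1,0): 5·1+6·0=5≤15, 5·1+4·0=5≤13, objective 6.
The best lattice point is (2,0), giving 12.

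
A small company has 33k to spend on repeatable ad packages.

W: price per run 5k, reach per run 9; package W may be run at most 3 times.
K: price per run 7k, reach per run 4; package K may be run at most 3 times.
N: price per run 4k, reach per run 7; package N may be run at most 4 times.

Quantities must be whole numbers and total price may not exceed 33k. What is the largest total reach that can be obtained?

W has the best ratio (9/5); taking only W gives at most 3×9 = 27 (stopped by the supply cap of 3).
Mixing does better — 3×W and 4×N: price 31 ≤ 33, reach 3·9 + 4·7 = 55.

55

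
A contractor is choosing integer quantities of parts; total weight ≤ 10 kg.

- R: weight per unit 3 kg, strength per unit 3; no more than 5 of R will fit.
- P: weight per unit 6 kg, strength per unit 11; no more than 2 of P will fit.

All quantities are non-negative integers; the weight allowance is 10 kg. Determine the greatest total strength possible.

14

1×P: weight 6 ≤ 10, strength 1·11 = 11.
1×R and 1×P: weight 9 ≤ 10, strength 1·3 + 1·11 = 14.
Best is 14.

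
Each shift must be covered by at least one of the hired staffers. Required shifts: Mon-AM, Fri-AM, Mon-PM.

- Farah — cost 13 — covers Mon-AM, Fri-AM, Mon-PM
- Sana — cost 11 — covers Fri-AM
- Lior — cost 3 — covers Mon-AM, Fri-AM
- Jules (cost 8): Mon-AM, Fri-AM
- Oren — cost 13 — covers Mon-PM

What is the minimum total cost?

13

The greedy cost-per-new-shift heuristic would pick Lior and Farah for 16, but a cheaper cover exists.
Farah alone covers Mon-AM, Fri-AM, Mon-PM — every shift.
Total cost: 13.
No cover costs less than 13.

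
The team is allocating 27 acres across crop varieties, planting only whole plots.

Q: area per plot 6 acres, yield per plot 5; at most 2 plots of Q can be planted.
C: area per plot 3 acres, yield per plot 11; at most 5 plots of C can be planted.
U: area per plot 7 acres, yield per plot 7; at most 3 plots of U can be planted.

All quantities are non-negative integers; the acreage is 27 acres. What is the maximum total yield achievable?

5×C and 1×U: area 22 ≤ 27, yield 5·11 + 1·7 = 62.
2×Q and 5×C: area 27 ≤ 27, yield 2·5 + 5·11 = 65.
Best is 65.

65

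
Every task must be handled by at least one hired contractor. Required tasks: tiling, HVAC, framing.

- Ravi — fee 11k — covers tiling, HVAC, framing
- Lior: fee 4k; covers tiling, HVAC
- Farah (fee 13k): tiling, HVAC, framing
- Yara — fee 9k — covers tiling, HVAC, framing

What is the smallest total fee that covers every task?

This is an integer covering problem.
The greedy cost-per-new-task heuristic would pick Lior and Yara for 13, but a cheaper cover exists.
Yara alone covers tiling, HVAC, framing — every task.
Total fee: 9.
No cover costs less than 9.

9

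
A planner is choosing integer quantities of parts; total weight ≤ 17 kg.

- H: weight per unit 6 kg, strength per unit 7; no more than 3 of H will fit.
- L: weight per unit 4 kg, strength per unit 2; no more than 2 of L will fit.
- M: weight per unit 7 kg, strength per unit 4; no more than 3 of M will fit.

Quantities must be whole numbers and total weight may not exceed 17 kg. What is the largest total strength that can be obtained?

H has the best ratio (7/6); taking only H gives at most 2×7 = 14 (stopped by the weight limit).
Mixing does better — 2×H and 1×L: weight 16 ≤ 17, strength 2·7 + 1·2 = 16.

16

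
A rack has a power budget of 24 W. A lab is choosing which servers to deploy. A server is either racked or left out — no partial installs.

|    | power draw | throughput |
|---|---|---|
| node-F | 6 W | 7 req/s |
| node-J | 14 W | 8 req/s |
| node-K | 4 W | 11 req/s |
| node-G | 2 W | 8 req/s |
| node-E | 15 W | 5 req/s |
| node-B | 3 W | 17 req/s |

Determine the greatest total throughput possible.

Treat it as a binary knapsack problem.
node-K + node-G + node-E + node-B: power draw 4 + 2 + 15 + 3 = 24 ≤ 24, throughput 11 + 8 + 5 + 17 = 41.
node-F + node-K + node-G + node-B: power draw 6 + 4 + 2 + 3 = 15 ≤ 24, throughput 7 + 11 + 8 + 17 = 43.
node-J + node-K + node-G + node-B: power draw 14 + 4 + 2 + 3 = 23 ≤ 24, throughput 8 + 11 + 8 + 17 = 44.
Best is node-J, node-K, node-G, and node-B with total throughput 44.

44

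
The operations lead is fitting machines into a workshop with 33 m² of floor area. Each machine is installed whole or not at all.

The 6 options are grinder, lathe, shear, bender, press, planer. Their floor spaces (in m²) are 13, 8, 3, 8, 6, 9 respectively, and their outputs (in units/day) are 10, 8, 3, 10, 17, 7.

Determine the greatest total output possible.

Allowing fractional choices, the relaxed optimum would be about 44.2, but machines are indivisible.
grinder + shear + bender + press: floor space 13 + 3 + 8 + 6 = 30 ≤ 33, output 10 + 3 + 10 + 17 = 40.
lathe + bender + press + planer: floor space 8 + 8 + 6 + 9 = 31 ≤ 33, output 8 + 10 + 17 + 7 = 42.
Best is lathe, bender, press, and planer with total output 42.

42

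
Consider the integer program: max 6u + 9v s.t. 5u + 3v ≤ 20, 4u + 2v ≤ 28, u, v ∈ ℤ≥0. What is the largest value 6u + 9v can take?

(u,v)=(0,6): 5·0+3·6=18≤20, 4·0+2·6=12≤28, objective 54.
(u,v)=(1,5): 5·1+3·5=20≤20, 4·1+2·5=14≤28, objective 51.
(u,v)=(0,5): 5·0+3·5=15≤20, 4·0+2·5=10≤28, objective 45.
The best lattice point is (0,6), giving 54.

54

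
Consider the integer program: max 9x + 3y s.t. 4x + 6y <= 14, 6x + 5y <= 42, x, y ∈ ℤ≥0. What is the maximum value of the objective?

(x,y)=(3,0): 4·3+6·0=12≤14, 6·3+5·0=18≤42, objective 27.
(x,y)=(2,1): 4·2+6·1=14≤14, 6·2+5·1=17≤42, objective 21.
(x,y)=(2,0): 4·2+6·0=8≤14, 6·2+5·0=12≤42, objective 18.
Maximum is 27 at (x,y)=(3,0).

27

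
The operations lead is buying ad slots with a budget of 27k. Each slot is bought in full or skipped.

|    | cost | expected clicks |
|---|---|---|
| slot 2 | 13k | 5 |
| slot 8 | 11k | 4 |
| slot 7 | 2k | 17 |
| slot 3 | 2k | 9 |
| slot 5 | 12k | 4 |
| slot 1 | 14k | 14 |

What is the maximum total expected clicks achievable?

40

Treat it as a binary knapsack problem.
slot 8 + slot 7 + slot 1: cost 11 + 2 + 14 = 27 ≤ 27, expected clicks 4 + 17 + 14 = 35.
slot 7 + slot 3 + slot 1: cost 2 + 2 + 14 = 18 ≤ 27, expected clicks 17 + 9 + 14 = 40.
Best is slot 7, slot 3, and slot 1 with total expected clicks 40.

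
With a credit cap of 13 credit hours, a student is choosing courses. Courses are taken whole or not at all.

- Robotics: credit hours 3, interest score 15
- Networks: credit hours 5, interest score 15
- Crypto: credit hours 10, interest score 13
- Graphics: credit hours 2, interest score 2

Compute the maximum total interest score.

Treat it as a binary knapsack problem.
Robotics + Crypto: credit hours 3 + 10 = 13 ≤ 13, interest score 15 + 13 = 28.
Robotics + Networks: credit hours 3 + 5 = 8 ≤ 13, interest score 15 + 15 = 30.
Robotics + Networks + Graphics: credit hours 3 + 5 + 2 = 10 ≤ 13, interest score 15 + 15 + 2 = 32.
Best is Robotics, Networks, and Graphics with total interest score 32.

32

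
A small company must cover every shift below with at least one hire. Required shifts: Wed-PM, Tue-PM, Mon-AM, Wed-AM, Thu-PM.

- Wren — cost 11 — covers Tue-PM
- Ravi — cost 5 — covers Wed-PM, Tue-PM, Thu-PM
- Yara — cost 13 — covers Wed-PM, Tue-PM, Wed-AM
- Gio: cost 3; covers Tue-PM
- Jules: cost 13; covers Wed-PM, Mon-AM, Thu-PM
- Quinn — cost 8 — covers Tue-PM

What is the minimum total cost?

This is an integer covering problem.
The greedy cost-per-new-shift heuristic would pick Ravi, Yara, and Jules for 31, but a cheaper cover exists.
Choose Yara and Jules: together they cover Wed-PM, Tue-PM, Mon-AM, Wed-AM, Thu-PM — every shift.
Total cost: 13 + 13 = 26.
No cover costs less than 26.

26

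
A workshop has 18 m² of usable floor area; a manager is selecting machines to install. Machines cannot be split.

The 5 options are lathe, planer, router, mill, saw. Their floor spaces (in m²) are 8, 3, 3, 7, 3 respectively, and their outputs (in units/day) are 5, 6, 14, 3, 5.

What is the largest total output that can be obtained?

planer + router + saw: floor space 3 + 3 + 3 = 9 ≤ 18, output 6 + 14 + 5 = 25.
planer + router + mill + saw: floor space 3 + 3 + 7 + 3 = 16 ≤ 18, output 6 + 14 + 3 + 5 = 28.
lathe + planer + router + saw: floor space 8 + 3 + 3 + 3 = 17 ≤ 18, output 5 + 6 + 14 + 5 = 30.
Best is lathe, planer, router, and saw with total output 30.

30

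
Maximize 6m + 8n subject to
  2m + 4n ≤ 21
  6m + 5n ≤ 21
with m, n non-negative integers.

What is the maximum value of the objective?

(m,n)=(0,4) is feasible, giving 32.
(m,n)=(1,3) is feasible, giving 30.
(m,n)=(0,3) is feasible, giving 24.
Maximum is 32 at (m,n)=(0,4).

32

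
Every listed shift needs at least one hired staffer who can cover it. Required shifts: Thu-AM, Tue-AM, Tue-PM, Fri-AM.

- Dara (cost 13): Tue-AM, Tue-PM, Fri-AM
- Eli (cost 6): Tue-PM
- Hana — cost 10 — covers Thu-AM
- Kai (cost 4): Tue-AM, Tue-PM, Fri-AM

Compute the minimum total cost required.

Choose Hana and Kai: together they cover Thu-AM, Tue-AM, Tue-PM, Fri-AM — every shift.
Total cost: 10 + 4 = 14.
No cover costs less than 14.

14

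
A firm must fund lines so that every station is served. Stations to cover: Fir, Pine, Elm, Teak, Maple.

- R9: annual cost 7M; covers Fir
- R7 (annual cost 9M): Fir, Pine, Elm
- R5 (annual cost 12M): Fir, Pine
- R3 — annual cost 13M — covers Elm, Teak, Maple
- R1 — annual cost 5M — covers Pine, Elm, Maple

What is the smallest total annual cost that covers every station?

Choose R7 and R3: together they cover Fir, Pine, Elm, Teak, Maple — every station.
Total annual cost: 9 + 13 = 22.

22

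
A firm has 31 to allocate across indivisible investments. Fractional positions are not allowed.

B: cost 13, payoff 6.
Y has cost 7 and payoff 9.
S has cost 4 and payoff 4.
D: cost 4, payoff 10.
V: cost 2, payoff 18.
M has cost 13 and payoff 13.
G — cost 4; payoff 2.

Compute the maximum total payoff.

54

Allowing fractional choices, the relaxed optimum would be about 54.5, but investments are indivisible.
Y + S + D + V + M: cost 7 + 4 + 4 + 2 + 13 = 30 ≤ 31, payoff 9 + 4 + 10 + 18 + 13 = 54.
Y + D + V + M + G: cost 7 + 4 + 2 + 13 + 4 = 30 ≤ 31, payoff 9 + 10 + 18 + 13 + 2 = 52.
Best is Y, S, D, V, and M with total payoff 54.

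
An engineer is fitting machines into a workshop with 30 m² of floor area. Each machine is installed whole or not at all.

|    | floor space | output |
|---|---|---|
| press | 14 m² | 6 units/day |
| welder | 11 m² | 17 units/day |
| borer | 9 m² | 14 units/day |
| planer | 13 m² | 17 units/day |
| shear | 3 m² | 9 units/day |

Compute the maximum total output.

Allowing fractional choices, the relaxed optimum would be about 49.2, but machines are indivisible.
welder + borer + shear: floor space 11 + 9 + 3 = 23 ≤ 30, output 17 + 14 + 9 = 40.
welder + planer + shear: floor space 11 + 13 + 3 = 27 ≤ 30, output 17 + 17 + 9 = 43.
borer + planer + shear: floor space 9 + 13 + 3 = 25 ≤ 30, output 14 + 17 + 9 = 40.
Best is welder, planer, and shear with total output 43.

43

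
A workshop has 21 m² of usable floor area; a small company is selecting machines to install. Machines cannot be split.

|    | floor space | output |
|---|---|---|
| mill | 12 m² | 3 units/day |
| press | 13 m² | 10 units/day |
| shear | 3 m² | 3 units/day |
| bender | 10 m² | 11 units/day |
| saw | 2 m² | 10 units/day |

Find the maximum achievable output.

24

shear + bender + saw: floor space 3 + 10 + 2 = 15 ≤ 21, output 3 + 11 + 10 = 24.
bender + saw: floor space 10 + 2 = 12 ≤ 21, output 11 + 10 = 21.
press + shear + saw: floor space 13 + 3 + 2 = 18 ≤ 21, output 10 + 3 + 10 = 23.
Best is shear, bender, and saw with total output 24.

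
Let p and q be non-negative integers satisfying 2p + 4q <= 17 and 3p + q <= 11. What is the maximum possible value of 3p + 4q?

(p,q)=(2,3) is feasible, giving 18.
(p,q)=(3,2) is feasible, giving 17.
(p,q)=(1,3) is feasible, giving 15.
Maximum is 18 at (p,q)=(2,3).

18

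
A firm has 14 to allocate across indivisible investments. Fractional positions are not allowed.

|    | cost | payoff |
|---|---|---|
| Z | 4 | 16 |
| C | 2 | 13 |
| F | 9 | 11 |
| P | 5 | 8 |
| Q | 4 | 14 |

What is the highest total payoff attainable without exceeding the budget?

Allowing fractional choices, the relaxed optimum would be about 49.4, but investments are indivisible.
Z + C + Q: cost 4 + 2 + 4 = 10 ≤ 14, payoff 16 + 13 + 14 = 43.
Z + P + Q: cost 4 + 5 + 4 = 13 ≤ 14, payoff 16 + 8 + 14 = 38.
Best is Z, C, and Q with total payoff 43.

43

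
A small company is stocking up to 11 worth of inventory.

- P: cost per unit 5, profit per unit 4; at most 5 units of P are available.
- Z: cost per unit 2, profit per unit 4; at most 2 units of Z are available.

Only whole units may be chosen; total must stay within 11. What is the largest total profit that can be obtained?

Take 1×P and 2×Z: cost 9 ≤ 11, profit 1·4 + 2·4 = 12.
Z has the best ratio (4/2) and is taken to its limit of 2; remaining capacity is filled optimally with the others.

12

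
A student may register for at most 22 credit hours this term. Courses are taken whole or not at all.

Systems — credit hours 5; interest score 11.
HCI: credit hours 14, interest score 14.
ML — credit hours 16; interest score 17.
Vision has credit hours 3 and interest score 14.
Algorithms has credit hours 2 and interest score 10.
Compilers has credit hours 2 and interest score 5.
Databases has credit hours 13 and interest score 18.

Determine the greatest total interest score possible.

This is a 0-1 knapsack instance.
Vision + Algorithms + Compilers + Databases: credit hours 3 + 2 + 2 + 13 = 20 ≤ 22, interest score 14 + 10 + 5 + 18 = 47.
Systems + Algorithms + Compilers + Databases: credit hours 5 + 2 + 2 + 13 = 22 ≤ 22, interest score 11 + 10 + 5 + 18 = 44.
Best is Vision, Algorithms, Compilers, and Databases with total interest score 47.

47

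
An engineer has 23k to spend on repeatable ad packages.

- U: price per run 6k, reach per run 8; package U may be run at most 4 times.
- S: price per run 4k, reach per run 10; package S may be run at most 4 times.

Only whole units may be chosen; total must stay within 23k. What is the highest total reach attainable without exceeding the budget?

This is a bounded integer knapsack.
Take 1×U and 4×S: price 22 ≤ 23, reach 1·8 + 4·10 = 48.
S has the best ratio (10/4) and is taken to its limit of 4; remaining capacity is filled optimally with the others.

48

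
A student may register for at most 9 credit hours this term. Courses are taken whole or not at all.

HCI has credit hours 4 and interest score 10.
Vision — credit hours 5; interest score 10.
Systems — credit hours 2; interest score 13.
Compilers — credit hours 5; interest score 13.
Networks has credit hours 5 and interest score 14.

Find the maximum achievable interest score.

27

Allowing fractional choices, the relaxed optimum would be about 32.2, but courses are indivisible.
Systems + Networks: credit hours 2 + 5 = 7 ≤ 9, interest score 13 + 14 = 27.
HCI + Networks: credit hours 4 + 5 = 9 ≤ 9, interest score 10 + 14 = 24.
Systems + Compilers: credit hours 2 + 5 = 7 ≤ 9, interest score 13 + 13 = 26.
Best is Systems and Networks with total interest score 27.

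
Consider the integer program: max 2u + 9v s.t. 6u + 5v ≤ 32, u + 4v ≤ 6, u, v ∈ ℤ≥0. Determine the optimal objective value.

(u,v)=(2,1) is feasible, giving 13.
(u,v)=(1,1) is feasible, giving 11.
(u,v)=(0,1) is feasible, giving 9.
(u,v)=(3,0) is feasible, giving 6.
Maximum is 13 at (u,v)=(2,1).

13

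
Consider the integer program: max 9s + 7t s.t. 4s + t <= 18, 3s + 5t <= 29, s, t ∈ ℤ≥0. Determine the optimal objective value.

(s,t)=(3,4) is feasible, giving 55.
(s,t)=(4,2) is feasible, giving 50.
No feasible integer point exceeds 55.

55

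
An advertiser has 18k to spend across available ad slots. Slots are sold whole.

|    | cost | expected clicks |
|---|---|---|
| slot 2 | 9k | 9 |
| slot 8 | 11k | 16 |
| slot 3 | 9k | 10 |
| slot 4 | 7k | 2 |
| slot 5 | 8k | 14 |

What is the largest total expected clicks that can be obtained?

Take slot 3 and slot 5: cost 9 + 8 = 17 ≤ 18, expected clicks 10 + 14 = 24.
No other feasible combination does better.

24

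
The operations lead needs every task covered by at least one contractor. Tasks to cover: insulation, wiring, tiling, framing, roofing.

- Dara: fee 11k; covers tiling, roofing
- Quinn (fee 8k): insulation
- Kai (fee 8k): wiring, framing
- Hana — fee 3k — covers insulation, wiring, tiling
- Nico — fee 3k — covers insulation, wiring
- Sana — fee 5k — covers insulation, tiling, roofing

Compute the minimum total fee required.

13

Choose Kai and Sana: together they cover insulation, wiring, tiling, framing, roofing — every task.
Total fee: 8 + 5 = 13.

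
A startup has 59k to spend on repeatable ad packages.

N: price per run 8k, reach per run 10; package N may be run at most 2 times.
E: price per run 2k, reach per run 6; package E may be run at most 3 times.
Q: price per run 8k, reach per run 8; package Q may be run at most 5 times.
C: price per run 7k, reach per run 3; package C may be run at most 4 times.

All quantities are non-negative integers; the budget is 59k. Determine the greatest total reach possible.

70

2×N, 3×E, and 4×Q: price 54 ≤ 59, reach 2·10 + 3·6 + 4·8 = 70.
1×N, 3×E, and 5×Q: price 54 ≤ 59, reach 1·10 + 3·6 + 5·8 = 68.
Best is 70.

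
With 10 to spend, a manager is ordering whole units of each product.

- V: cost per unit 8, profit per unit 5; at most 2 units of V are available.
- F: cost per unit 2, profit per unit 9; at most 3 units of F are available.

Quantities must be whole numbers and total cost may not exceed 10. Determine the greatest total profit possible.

F has the best ratio (9/2); taking only F gives at most 3×9 = 27 (stopped by the supply cap of 3).
Optimal: 3×F: cost 6 ≤ 10, profit 3·9 = 27.

27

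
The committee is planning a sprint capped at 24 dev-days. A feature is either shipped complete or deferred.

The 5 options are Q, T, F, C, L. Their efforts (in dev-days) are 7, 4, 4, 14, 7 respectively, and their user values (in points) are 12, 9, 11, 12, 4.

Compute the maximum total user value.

Allowing fractional choices, the relaxed optimum would be about 39.7, but features are indivisible.
T + F + C: effort 4 + 4 + 14 = 22 ≤ 24, user value 9 + 11 + 12 = 32.
Q + T + F + L: effort 7 + 4 + 4 + 7 = 22 ≤ 24, user value 12 + 9 + 11 + 4 = 36.
Q + T + F: effort 7 + 4 + 4 = 15 ≤ 24, user value 12 + 9 + 11 = 32.
Best is Q, T, F, and L with total user value 36.

36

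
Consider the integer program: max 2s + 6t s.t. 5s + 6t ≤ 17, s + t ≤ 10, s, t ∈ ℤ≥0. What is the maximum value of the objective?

14

(s,t)=(1,2) is feasible, giving 14.
(s,t)=(0,2) is feasible, giving 12.
(s,t)=(2,1) is feasible, giving 10.
(s,t)=(1,1) is feasible, giving 8.
No feasible integer point exceeds 14.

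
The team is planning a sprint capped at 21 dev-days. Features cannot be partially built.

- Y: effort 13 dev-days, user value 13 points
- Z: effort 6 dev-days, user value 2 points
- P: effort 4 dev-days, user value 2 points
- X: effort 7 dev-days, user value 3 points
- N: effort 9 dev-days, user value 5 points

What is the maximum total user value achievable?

Treat it as a binary knapsack problem.
Allowing fractional choices, the relaxed optimum would be about 17.4, but features are indivisible.
Y + Z: effort 13 + 6 = 19 ≤ 21, user value 13 + 2 = 15.
Y + P: effort 13 + 4 = 17 ≤ 21, user value 13 + 2 = 15.
Y + X: effort 13 + 7 = 20 ≤ 21, user value 13 + 3 = 16.
Best is Y and X with total user value 16.

16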